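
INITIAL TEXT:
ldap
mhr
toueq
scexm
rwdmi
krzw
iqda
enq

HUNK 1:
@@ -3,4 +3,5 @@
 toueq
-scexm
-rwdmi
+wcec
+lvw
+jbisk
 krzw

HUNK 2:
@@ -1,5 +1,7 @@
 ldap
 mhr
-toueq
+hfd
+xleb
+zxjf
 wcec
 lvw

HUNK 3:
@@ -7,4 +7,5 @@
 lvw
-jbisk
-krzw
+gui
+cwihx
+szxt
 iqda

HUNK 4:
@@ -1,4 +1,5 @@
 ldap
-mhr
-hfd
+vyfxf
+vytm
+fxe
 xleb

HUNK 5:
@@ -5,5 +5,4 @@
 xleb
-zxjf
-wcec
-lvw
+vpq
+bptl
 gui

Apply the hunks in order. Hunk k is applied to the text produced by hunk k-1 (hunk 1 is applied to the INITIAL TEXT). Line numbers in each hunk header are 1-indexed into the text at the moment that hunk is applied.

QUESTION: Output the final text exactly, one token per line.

Hunk 1: at line 3 remove [scexm,rwdmi] add [wcec,lvw,jbisk] -> 9 lines: ldap mhr toueq wcec lvw jbisk krzw iqda enq
Hunk 2: at line 1 remove [toueq] add [hfd,xleb,zxjf] -> 11 lines: ldap mhr hfd xleb zxjf wcec lvw jbisk krzw iqda enq
Hunk 3: at line 7 remove [jbisk,krzw] add [gui,cwihx,szxt] -> 12 lines: ldap mhr hfd xleb zxjf wcec lvw gui cwihx szxt iqda enq
Hunk 4: at line 1 remove [mhr,hfd] add [vyfxf,vytm,fxe] -> 13 lines: ldap vyfxf vytm fxe xleb zxjf wcec lvw gui cwihx szxt iqda enq
Hunk 5: at line 5 remove [zxjf,wcec,lvw] add [vpq,bptl] -> 12 lines: ldap vyfxf vytm fxe xleb vpq bptl gui cwihx szxt iqda enq

Answer: ldap
vyfxf
vytm
fxe
xleb
vpq
bptl
gui
cwihx
szxt
iqda
enq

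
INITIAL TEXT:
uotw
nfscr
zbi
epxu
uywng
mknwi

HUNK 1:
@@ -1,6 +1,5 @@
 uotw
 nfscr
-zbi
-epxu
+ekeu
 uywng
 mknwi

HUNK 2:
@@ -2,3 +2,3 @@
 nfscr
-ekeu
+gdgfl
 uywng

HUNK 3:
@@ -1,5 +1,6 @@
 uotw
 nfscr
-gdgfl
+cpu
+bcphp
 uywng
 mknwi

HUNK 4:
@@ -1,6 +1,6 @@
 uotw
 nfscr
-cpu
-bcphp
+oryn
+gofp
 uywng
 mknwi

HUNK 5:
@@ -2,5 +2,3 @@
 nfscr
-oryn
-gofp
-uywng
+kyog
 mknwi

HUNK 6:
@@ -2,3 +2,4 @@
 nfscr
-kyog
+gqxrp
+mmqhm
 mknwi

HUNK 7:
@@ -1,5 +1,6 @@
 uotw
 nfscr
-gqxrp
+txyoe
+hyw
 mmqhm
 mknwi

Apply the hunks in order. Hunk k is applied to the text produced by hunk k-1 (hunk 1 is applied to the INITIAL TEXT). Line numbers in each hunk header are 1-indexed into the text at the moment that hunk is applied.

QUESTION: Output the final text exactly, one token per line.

Hunk 1: at line 1 remove [zbi,epxu] add [ekeu] -> 5 lines: uotw nfscr ekeu uywng mknwi
Hunk 2: at line 2 remove [ekeu] add [gdgfl] -> 5 lines: uotw nfscr gdgfl uywng mknwi
Hunk 3: at line 1 remove [gdgfl] add [cpu,bcphp] -> 6 lines: uotw nfscr cpu bcphp uywng mknwi
Hunk 4: at line 1 remove [cpu,bcphp] add [oryn,gofp] -> 6 lines: uotw nfscr oryn gofp uywng mknwi
Hunk 5: at line 2 remove [oryn,gofp,uywng] add [kyog] -> 4 lines: uotw nfscr kyog mknwi
Hunk 6: at line 2 remove [kyog] add [gqxrp,mmqhm] -> 5 lines: uotw nfscr gqxrp mmqhm mknwi
Hunk 7: at line 1 remove [gqxrp] add [txyoe,hyw] -> 6 lines: uotw nfscr txyoe hyw mmqhm mknwi

Answer: uotw
nfscr
txyoe
hyw
mmqhm
mknwi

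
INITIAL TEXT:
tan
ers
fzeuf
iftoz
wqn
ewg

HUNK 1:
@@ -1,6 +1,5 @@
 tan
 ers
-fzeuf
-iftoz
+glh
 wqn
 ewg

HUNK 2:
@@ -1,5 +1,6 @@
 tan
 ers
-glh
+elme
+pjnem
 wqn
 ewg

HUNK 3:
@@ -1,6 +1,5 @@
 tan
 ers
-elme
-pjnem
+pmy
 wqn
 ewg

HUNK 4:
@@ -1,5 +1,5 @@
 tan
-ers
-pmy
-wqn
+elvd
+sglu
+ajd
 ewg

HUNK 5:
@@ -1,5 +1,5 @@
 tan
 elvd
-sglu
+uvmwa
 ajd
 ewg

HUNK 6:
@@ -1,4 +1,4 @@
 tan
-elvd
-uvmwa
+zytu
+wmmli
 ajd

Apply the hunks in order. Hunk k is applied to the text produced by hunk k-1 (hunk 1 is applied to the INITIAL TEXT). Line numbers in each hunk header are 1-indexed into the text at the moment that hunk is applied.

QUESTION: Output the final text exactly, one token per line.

Answer: tan
zytu
wmmli
ajd
ewg

Derivation:
Hunk 1: at line 1 remove [fzeuf,iftoz] add [glh] -> 5 lines: tan ers glh wqn ewg
Hunk 2: at line 1 remove [glh] add [elme,pjnem] -> 6 lines: tan ers elme pjnem wqn ewg
Hunk 3: at line 1 remove [elme,pjnem] add [pmy] -> 5 lines: tan ers pmy wqn ewg
Hunk 4: at line 1 remove [ers,pmy,wqn] add [elvd,sglu,ajd] -> 5 lines: tan elvd sglu ajd ewg
Hunk 5: at line 1 remove [sglu] add [uvmwa] -> 5 lines: tan elvd uvmwa ajd ewg
Hunk 6: at line 1 remove [elvd,uvmwa] add [zytu,wmmli] -> 5 lines: tan zytu wmmli ajd ewg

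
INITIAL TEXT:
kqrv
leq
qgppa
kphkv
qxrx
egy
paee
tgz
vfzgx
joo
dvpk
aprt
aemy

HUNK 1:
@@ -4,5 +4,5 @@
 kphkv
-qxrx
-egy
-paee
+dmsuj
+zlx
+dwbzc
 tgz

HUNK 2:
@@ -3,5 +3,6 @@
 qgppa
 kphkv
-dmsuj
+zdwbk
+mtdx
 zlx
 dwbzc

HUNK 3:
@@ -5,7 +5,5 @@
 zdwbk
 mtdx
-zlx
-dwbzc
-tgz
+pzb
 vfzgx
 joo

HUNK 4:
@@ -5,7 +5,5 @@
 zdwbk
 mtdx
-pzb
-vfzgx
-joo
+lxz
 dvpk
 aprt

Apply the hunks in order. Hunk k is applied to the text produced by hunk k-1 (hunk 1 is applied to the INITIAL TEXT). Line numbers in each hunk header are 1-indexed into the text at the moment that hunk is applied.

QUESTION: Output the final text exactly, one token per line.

Hunk 1: at line 4 remove [qxrx,egy,paee] add [dmsuj,zlx,dwbzc] -> 13 lines: kqrv leq qgppa kphkv dmsuj zlx dwbzc tgz vfzgx joo dvpk aprt aemy
Hunk 2: at line 3 remove [dmsuj] add [zdwbk,mtdx] -> 14 lines: kqrv leq qgppa kphkv zdwbk mtdx zlx dwbzc tgz vfzgx joo dvpk aprt aemy
Hunk 3: at line 5 remove [zlx,dwbzc,tgz] add [pzb] -> 12 lines: kqrv leq qgppa kphkv zdwbk mtdx pzb vfzgx joo dvpk aprt aemy
Hunk 4: at line 5 remove [pzb,vfzgx,joo] add [lxz] -> 10 lines: kqrv leq qgppa kphkv zdwbk mtdx lxz dvpk aprt aemy

Answer: kqrv
leq
qgppa
kphkv
zdwbk
mtdx
lxz
dvpk
aprt
aemy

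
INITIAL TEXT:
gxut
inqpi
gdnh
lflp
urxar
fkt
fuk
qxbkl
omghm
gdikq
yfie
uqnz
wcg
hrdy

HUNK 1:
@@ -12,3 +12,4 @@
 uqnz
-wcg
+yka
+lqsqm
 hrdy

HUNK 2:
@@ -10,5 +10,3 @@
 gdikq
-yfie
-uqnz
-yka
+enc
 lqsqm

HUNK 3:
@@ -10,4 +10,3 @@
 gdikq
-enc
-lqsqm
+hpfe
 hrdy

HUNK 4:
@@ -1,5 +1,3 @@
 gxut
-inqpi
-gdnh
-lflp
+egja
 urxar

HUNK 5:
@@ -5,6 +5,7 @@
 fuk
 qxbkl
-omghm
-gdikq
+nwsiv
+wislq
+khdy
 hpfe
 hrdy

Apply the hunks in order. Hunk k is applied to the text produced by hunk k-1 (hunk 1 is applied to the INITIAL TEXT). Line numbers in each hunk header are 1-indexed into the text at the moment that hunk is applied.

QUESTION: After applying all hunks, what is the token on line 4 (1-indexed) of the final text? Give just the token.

Hunk 1: at line 12 remove [wcg] add [yka,lqsqm] -> 15 lines: gxut inqpi gdnh lflp urxar fkt fuk qxbkl omghm gdikq yfie uqnz yka lqsqm hrdy
Hunk 2: at line 10 remove [yfie,uqnz,yka] add [enc] -> 13 lines: gxut inqpi gdnh lflp urxar fkt fuk qxbkl omghm gdikq enc lqsqm hrdy
Hunk 3: at line 10 remove [enc,lqsqm] add [hpfe] -> 12 lines: gxut inqpi gdnh lflp urxar fkt fuk qxbkl omghm gdikq hpfe hrdy
Hunk 4: at line 1 remove [inqpi,gdnh,lflp] add [egja] -> 10 lines: gxut egja urxar fkt fuk qxbkl omghm gdikq hpfe hrdy
Hunk 5: at line 5 remove [omghm,gdikq] add [nwsiv,wislq,khdy] -> 11 lines: gxut egja urxar fkt fuk qxbkl nwsiv wislq khdy hpfe hrdy
Final line 4: fkt

Answer: fkt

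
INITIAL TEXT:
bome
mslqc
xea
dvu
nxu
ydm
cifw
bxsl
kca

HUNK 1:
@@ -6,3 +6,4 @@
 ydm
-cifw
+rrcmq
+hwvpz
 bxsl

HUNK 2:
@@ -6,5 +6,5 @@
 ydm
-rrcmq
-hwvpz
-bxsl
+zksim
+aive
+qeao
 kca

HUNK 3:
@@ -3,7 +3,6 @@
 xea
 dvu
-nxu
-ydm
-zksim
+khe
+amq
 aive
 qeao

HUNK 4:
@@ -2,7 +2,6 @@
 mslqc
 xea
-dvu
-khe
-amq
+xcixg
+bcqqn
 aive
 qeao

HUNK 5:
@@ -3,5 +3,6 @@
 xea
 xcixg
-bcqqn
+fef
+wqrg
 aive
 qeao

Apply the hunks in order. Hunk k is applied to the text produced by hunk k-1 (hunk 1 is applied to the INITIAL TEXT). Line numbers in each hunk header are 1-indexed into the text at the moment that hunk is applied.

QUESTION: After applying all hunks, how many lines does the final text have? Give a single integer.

Hunk 1: at line 6 remove [cifw] add [rrcmq,hwvpz] -> 10 lines: bome mslqc xea dvu nxu ydm rrcmq hwvpz bxsl kca
Hunk 2: at line 6 remove [rrcmq,hwvpz,bxsl] add [zksim,aive,qeao] -> 10 lines: bome mslqc xea dvu nxu ydm zksim aive qeao kca
Hunk 3: at line 3 remove [nxu,ydm,zksim] add [khe,amq] -> 9 lines: bome mslqc xea dvu khe amq aive qeao kca
Hunk 4: at line 2 remove [dvu,khe,amq] add [xcixg,bcqqn] -> 8 lines: bome mslqc xea xcixg bcqqn aive qeao kca
Hunk 5: at line 3 remove [bcqqn] add [fef,wqrg] -> 9 lines: bome mslqc xea xcixg fef wqrg aive qeao kca
Final line count: 9

Answer: 9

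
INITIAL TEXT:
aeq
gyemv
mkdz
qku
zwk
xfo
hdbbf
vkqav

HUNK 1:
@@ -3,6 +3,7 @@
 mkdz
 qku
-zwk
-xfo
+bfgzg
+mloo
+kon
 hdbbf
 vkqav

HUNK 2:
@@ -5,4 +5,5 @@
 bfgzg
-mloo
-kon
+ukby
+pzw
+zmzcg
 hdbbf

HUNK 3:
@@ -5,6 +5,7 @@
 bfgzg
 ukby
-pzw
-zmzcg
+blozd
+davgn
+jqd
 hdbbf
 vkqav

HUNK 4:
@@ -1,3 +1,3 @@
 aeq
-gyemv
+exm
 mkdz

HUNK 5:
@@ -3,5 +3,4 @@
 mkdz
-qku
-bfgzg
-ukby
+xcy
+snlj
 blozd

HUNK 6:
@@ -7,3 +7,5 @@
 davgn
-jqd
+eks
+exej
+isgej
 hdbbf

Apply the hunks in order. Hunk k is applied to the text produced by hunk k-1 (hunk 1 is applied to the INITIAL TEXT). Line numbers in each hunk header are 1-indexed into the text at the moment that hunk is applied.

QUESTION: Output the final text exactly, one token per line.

Hunk 1: at line 3 remove [zwk,xfo] add [bfgzg,mloo,kon] -> 9 lines: aeq gyemv mkdz qku bfgzg mloo kon hdbbf vkqav
Hunk 2: at line 5 remove [mloo,kon] add [ukby,pzw,zmzcg] -> 10 lines: aeq gyemv mkdz qku bfgzg ukby pzw zmzcg hdbbf vkqav
Hunk 3: at line 5 remove [pzw,zmzcg] add [blozd,davgn,jqd] -> 11 lines: aeq gyemv mkdz qku bfgzg ukby blozd davgn jqd hdbbf vkqav
Hunk 4: at line 1 remove [gyemv] add [exm] -> 11 lines: aeq exm mkdz qku bfgzg ukby blozd davgn jqd hdbbf vkqav
Hunk 5: at line 3 remove [qku,bfgzg,ukby] add [xcy,snlj] -> 10 lines: aeq exm mkdz xcy snlj blozd davgn jqd hdbbf vkqav
Hunk 6: at line 7 remove [jqd] add [eks,exej,isgej] -> 12 lines: aeq exm mkdz xcy snlj blozd davgn eks exej isgej hdbbf vkqav

Answer: aeq
exm
mkdz
xcy
snlj
blozd
davgn
eks
exej
isgej
hdbbf
vkqav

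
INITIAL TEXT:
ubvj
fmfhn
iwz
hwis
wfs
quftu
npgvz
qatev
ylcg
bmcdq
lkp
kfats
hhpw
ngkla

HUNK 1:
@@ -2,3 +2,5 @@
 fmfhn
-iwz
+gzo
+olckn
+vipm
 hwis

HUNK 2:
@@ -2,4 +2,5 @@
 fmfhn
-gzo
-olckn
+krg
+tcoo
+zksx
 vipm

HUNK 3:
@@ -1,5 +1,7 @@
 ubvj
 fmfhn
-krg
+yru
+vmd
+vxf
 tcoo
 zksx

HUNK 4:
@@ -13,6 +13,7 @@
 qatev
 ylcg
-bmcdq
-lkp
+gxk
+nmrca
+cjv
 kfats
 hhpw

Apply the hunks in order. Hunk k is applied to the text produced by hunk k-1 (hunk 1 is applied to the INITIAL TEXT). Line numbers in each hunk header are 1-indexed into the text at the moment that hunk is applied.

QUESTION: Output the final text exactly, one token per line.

Hunk 1: at line 2 remove [iwz] add [gzo,olckn,vipm] -> 16 lines: ubvj fmfhn gzo olckn vipm hwis wfs quftu npgvz qatev ylcg bmcdq lkp kfats hhpw ngkla
Hunk 2: at line 2 remove [gzo,olckn] add [krg,tcoo,zksx] -> 17 lines: ubvj fmfhn krg tcoo zksx vipm hwis wfs quftu npgvz qatev ylcg bmcdq lkp kfats hhpw ngkla
Hunk 3: at line 1 remove [krg] add [yru,vmd,vxf] -> 19 lines: ubvj fmfhn yru vmd vxf tcoo zksx vipm hwis wfs quftu npgvz qatev ylcg bmcdq lkp kfats hhpw ngkla
Hunk 4: at line 13 remove [bmcdq,lkp] add [gxk,nmrca,cjv] -> 20 lines: ubvj fmfhn yru vmd vxf tcoo zksx vipm hwis wfs quftu npgvz qatev ylcg gxk nmrca cjv kfats hhpw ngkla

Answer: ubvj
fmfhn
yru
vmd
vxf
tcoo
zksx
vipm
hwis
wfs
quftu
npgvz
qatev
ylcg
gxk
nmrca
cjv
kfats
hhpw
ngkla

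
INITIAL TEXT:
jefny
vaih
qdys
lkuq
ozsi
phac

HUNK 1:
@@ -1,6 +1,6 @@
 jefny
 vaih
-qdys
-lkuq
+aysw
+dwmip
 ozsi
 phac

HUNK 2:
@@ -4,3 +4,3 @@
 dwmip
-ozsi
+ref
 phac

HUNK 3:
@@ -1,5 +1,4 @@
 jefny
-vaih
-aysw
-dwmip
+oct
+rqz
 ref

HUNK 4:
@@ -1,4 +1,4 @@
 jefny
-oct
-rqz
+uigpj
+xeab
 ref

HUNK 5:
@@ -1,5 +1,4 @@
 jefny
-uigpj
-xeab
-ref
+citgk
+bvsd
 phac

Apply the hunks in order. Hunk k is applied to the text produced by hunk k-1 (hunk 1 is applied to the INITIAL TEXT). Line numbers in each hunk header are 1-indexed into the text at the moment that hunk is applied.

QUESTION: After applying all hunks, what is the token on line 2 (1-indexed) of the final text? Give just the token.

Answer: citgk

Derivation:
Hunk 1: at line 1 remove [qdys,lkuq] add [aysw,dwmip] -> 6 lines: jefny vaih aysw dwmip ozsi phac
Hunk 2: at line 4 remove [ozsi] add [ref] -> 6 lines: jefny vaih aysw dwmip ref phac
Hunk 3: at line 1 remove [vaih,aysw,dwmip] add [oct,rqz] -> 5 lines: jefny oct rqz ref phac
Hunk 4: at line 1 remove [oct,rqz] add [uigpj,xeab] -> 5 lines: jefny uigpj xeab ref phac
Hunk 5: at line 1 remove [uigpj,xeab,ref] add [citgk,bvsd] -> 4 lines: jefny citgk bvsd phac
Final line 2: citgk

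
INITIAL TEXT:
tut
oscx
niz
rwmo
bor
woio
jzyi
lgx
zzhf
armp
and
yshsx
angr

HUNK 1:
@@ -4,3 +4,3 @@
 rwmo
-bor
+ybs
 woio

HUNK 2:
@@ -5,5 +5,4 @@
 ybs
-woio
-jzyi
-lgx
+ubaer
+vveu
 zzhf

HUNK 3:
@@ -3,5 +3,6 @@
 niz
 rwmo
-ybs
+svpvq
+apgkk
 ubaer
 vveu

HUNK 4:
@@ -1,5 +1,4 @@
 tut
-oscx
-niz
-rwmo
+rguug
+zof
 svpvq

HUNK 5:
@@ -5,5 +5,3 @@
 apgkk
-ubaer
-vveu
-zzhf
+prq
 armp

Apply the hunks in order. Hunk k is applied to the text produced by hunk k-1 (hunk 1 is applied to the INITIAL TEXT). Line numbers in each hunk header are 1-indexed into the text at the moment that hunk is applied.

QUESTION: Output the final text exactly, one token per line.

Hunk 1: at line 4 remove [bor] add [ybs] -> 13 lines: tut oscx niz rwmo ybs woio jzyi lgx zzhf armp and yshsx angr
Hunk 2: at line 5 remove [woio,jzyi,lgx] add [ubaer,vveu] -> 12 lines: tut oscx niz rwmo ybs ubaer vveu zzhf armp and yshsx angr
Hunk 3: at line 3 remove [ybs] add [svpvq,apgkk] -> 13 lines: tut oscx niz rwmo svpvq apgkk ubaer vveu zzhf armp and yshsx angr
Hunk 4: at line 1 remove [oscx,niz,rwmo] add [rguug,zof] -> 12 lines: tut rguug zof svpvq apgkk ubaer vveu zzhf armp and yshsx angr
Hunk 5: at line 5 remove [ubaer,vveu,zzhf] add [prq] -> 10 lines: tut rguug zof svpvq apgkk prq armp and yshsx angr

Answer: tut
rguug
zof
svpvq
apgkk
prq
armp
and
yshsx
angr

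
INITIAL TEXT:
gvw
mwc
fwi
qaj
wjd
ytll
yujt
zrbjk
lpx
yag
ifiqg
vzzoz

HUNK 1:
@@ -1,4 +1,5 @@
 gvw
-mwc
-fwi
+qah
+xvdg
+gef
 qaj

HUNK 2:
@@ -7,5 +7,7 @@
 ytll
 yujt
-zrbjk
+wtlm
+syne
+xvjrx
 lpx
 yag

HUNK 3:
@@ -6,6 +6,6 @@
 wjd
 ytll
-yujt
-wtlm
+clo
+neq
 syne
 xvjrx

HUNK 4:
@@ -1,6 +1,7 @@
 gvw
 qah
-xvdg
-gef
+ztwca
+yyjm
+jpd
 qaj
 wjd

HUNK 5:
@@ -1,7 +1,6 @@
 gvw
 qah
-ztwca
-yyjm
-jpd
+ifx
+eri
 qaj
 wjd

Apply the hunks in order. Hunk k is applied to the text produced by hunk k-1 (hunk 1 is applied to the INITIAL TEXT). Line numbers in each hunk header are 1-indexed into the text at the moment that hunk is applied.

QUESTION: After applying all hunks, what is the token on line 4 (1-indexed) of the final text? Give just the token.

Hunk 1: at line 1 remove [mwc,fwi] add [qah,xvdg,gef] -> 13 lines: gvw qah xvdg gef qaj wjd ytll yujt zrbjk lpx yag ifiqg vzzoz
Hunk 2: at line 7 remove [zrbjk] add [wtlm,syne,xvjrx] -> 15 lines: gvw qah xvdg gef qaj wjd ytll yujt wtlm syne xvjrx lpx yag ifiqg vzzoz
Hunk 3: at line 6 remove [yujt,wtlm] add [clo,neq] -> 15 lines: gvw qah xvdg gef qaj wjd ytll clo neq syne xvjrx lpx yag ifiqg vzzoz
Hunk 4: at line 1 remove [xvdg,gef] add [ztwca,yyjm,jpd] -> 16 lines: gvw qah ztwca yyjm jpd qaj wjd ytll clo neq syne xvjrx lpx yag ifiqg vzzoz
Hunk 5: at line 1 remove [ztwca,yyjm,jpd] add [ifx,eri] -> 15 lines: gvw qah ifx eri qaj wjd ytll clo neq syne xvjrx lpx yag ifiqg vzzoz
Final line 4: eri

Answer: eri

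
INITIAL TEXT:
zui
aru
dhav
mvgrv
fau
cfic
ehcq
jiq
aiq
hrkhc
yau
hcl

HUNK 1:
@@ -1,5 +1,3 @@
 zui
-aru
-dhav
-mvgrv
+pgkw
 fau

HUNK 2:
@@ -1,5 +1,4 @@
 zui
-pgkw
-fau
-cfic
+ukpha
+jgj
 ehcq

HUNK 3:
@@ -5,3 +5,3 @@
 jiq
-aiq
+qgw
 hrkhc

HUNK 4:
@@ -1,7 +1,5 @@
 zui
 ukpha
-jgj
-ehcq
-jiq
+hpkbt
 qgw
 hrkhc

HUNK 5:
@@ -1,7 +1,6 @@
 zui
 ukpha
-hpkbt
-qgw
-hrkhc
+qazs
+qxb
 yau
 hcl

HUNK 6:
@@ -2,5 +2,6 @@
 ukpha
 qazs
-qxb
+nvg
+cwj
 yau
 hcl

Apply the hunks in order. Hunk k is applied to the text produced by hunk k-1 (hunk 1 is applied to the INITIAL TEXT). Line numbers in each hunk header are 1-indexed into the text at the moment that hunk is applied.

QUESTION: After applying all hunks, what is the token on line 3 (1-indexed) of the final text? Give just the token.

Answer: qazs

Derivation:
Hunk 1: at line 1 remove [aru,dhav,mvgrv] add [pgkw] -> 10 lines: zui pgkw fau cfic ehcq jiq aiq hrkhc yau hcl
Hunk 2: at line 1 remove [pgkw,fau,cfic] add [ukpha,jgj] -> 9 lines: zui ukpha jgj ehcq jiq aiq hrkhc yau hcl
Hunk 3: at line 5 remove [aiq] add [qgw] -> 9 lines: zui ukpha jgj ehcq jiq qgw hrkhc yau hcl
Hunk 4: at line 1 remove [jgj,ehcq,jiq] add [hpkbt] -> 7 lines: zui ukpha hpkbt qgw hrkhc yau hcl
Hunk 5: at line 1 remove [hpkbt,qgw,hrkhc] add [qazs,qxb] -> 6 lines: zui ukpha qazs qxb yau hcl
Hunk 6: at line 2 remove [qxb] add [nvg,cwj] -> 7 lines: zui ukpha qazs nvg cwj yau hcl
Final line 3: qazs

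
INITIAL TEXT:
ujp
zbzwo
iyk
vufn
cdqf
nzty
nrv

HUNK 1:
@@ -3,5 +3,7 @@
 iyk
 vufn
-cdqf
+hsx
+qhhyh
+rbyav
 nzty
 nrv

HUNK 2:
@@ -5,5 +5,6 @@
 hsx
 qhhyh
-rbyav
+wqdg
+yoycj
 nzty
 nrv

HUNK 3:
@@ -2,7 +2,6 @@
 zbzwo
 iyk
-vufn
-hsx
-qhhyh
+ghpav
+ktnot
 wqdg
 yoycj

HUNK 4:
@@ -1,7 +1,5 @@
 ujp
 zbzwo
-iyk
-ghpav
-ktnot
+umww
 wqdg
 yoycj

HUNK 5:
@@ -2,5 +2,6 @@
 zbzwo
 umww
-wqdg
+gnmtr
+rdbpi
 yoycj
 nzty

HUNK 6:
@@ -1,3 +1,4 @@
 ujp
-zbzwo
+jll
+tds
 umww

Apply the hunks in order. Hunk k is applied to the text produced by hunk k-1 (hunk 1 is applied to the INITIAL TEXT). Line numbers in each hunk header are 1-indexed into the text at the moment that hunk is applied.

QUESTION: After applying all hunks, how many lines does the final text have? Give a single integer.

Answer: 9

Derivation:
Hunk 1: at line 3 remove [cdqf] add [hsx,qhhyh,rbyav] -> 9 lines: ujp zbzwo iyk vufn hsx qhhyh rbyav nzty nrv
Hunk 2: at line 5 remove [rbyav] add [wqdg,yoycj] -> 10 lines: ujp zbzwo iyk vufn hsx qhhyh wqdg yoycj nzty nrv
Hunk 3: at line 2 remove [vufn,hsx,qhhyh] add [ghpav,ktnot] -> 9 lines: ujp zbzwo iyk ghpav ktnot wqdg yoycj nzty nrv
Hunk 4: at line 1 remove [iyk,ghpav,ktnot] add [umww] -> 7 lines: ujp zbzwo umww wqdg yoycj nzty nrv
Hunk 5: at line 2 remove [wqdg] add [gnmtr,rdbpi] -> 8 lines: ujp zbzwo umww gnmtr rdbpi yoycj nzty nrv
Hunk 6: at line 1 remove [zbzwo] add [jll,tds] -> 9 lines: ujp jll tds umww gnmtr rdbpi yoycj nzty nrv
Final line count: 9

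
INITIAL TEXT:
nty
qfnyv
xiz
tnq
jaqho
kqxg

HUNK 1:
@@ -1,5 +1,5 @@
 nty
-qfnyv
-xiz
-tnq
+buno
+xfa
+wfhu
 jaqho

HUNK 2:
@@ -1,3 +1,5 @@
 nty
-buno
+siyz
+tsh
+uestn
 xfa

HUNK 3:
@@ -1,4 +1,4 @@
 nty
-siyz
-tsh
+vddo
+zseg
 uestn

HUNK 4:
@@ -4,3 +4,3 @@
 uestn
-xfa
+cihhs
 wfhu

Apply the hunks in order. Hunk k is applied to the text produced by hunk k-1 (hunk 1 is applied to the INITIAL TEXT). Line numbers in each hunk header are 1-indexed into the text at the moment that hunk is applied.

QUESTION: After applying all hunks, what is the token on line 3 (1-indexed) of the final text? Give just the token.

Hunk 1: at line 1 remove [qfnyv,xiz,tnq] add [buno,xfa,wfhu] -> 6 lines: nty buno xfa wfhu jaqho kqxg
Hunk 2: at line 1 remove [buno] add [siyz,tsh,uestn] -> 8 lines: nty siyz tsh uestn xfa wfhu jaqho kqxg
Hunk 3: at line 1 remove [siyz,tsh] add [vddo,zseg] -> 8 lines: nty vddo zseg uestn xfa wfhu jaqho kqxg
Hunk 4: at line 4 remove [xfa] add [cihhs] -> 8 lines: nty vddo zseg uestn cihhs wfhu jaqho kqxg
Final line 3: zseg

Answer: zseg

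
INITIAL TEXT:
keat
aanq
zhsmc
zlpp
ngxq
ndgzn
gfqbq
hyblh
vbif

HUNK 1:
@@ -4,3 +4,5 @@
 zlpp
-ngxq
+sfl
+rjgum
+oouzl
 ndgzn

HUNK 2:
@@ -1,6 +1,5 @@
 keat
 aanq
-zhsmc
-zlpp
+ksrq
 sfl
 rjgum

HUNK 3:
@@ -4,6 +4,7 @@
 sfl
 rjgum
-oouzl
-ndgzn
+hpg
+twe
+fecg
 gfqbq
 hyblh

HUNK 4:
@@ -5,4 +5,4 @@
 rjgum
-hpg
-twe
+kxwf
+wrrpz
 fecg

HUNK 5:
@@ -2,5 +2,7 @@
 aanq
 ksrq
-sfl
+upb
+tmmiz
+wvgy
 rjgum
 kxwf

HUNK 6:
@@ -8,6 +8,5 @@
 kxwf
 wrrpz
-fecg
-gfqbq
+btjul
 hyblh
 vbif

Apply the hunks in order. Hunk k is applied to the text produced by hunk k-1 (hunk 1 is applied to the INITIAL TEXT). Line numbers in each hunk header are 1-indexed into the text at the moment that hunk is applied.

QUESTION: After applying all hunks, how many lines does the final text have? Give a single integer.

Answer: 12

Derivation:
Hunk 1: at line 4 remove [ngxq] add [sfl,rjgum,oouzl] -> 11 lines: keat aanq zhsmc zlpp sfl rjgum oouzl ndgzn gfqbq hyblh vbif
Hunk 2: at line 1 remove [zhsmc,zlpp] add [ksrq] -> 10 lines: keat aanq ksrq sfl rjgum oouzl ndgzn gfqbq hyblh vbif
Hunk 3: at line 4 remove [oouzl,ndgzn] add [hpg,twe,fecg] -> 11 lines: keat aanq ksrq sfl rjgum hpg twe fecg gfqbq hyblh vbif
Hunk 4: at line 5 remove [hpg,twe] add [kxwf,wrrpz] -> 11 lines: keat aanq ksrq sfl rjgum kxwf wrrpz fecg gfqbq hyblh vbif
Hunk 5: at line 2 remove [sfl] add [upb,tmmiz,wvgy] -> 13 lines: keat aanq ksrq upb tmmiz wvgy rjgum kxwf wrrpz fecg gfqbq hyblh vbif
Hunk 6: at line 8 remove [fecg,gfqbq] add [btjul] -> 12 lines: keat aanq ksrq upb tmmiz wvgy rjgum kxwf wrrpz btjul hyblh vbif
Final line count: 12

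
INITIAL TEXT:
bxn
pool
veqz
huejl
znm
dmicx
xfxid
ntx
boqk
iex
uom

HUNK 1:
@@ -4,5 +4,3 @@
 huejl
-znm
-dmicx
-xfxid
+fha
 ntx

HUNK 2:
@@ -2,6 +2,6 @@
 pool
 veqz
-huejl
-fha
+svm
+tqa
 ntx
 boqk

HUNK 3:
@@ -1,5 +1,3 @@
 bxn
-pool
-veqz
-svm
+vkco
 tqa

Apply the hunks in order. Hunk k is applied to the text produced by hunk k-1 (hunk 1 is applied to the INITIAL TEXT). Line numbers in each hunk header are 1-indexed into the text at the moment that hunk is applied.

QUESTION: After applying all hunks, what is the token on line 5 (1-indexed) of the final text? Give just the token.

Hunk 1: at line 4 remove [znm,dmicx,xfxid] add [fha] -> 9 lines: bxn pool veqz huejl fha ntx boqk iex uom
Hunk 2: at line 2 remove [huejl,fha] add [svm,tqa] -> 9 lines: bxn pool veqz svm tqa ntx boqk iex uom
Hunk 3: at line 1 remove [pool,veqz,svm] add [vkco] -> 7 lines: bxn vkco tqa ntx boqk iex uom
Final line 5: boqk

Answer: boqk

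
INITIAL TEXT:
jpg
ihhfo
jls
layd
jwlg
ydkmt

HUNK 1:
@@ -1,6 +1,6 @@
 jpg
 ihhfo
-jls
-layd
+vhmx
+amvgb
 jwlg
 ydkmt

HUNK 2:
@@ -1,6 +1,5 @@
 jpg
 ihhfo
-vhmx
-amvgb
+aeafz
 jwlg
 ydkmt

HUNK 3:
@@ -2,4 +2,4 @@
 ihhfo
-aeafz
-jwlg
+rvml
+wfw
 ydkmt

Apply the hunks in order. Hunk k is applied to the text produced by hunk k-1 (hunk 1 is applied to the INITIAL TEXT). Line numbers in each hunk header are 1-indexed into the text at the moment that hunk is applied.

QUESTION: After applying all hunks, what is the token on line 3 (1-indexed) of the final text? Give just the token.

Hunk 1: at line 1 remove [jls,layd] add [vhmx,amvgb] -> 6 lines: jpg ihhfo vhmx amvgb jwlg ydkmt
Hunk 2: at line 1 remove [vhmx,amvgb] add [aeafz] -> 5 lines: jpg ihhfo aeafz jwlg ydkmt
Hunk 3: at line 2 remove [aeafz,jwlg] add [rvml,wfw] -> 5 lines: jpg ihhfo rvml wfw ydkmt
Final line 3: rvml

Answer: rvml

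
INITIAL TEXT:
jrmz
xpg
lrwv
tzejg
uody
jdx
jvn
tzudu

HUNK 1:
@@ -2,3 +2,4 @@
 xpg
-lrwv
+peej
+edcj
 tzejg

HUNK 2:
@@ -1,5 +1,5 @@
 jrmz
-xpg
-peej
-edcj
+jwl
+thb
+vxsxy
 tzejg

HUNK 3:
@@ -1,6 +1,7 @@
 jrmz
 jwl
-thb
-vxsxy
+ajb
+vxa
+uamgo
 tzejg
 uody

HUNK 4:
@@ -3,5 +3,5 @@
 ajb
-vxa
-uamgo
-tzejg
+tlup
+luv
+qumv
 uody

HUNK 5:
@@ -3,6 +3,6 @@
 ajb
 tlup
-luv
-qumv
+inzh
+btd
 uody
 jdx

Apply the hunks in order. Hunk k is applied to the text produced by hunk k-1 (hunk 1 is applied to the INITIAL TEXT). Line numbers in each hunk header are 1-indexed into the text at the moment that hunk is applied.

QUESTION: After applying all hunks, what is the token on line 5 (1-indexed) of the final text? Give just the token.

Hunk 1: at line 2 remove [lrwv] add [peej,edcj] -> 9 lines: jrmz xpg peej edcj tzejg uody jdx jvn tzudu
Hunk 2: at line 1 remove [xpg,peej,edcj] add [jwl,thb,vxsxy] -> 9 lines: jrmz jwl thb vxsxy tzejg uody jdx jvn tzudu
Hunk 3: at line 1 remove [thb,vxsxy] add [ajb,vxa,uamgo] -> 10 lines: jrmz jwl ajb vxa uamgo tzejg uody jdx jvn tzudu
Hunk 4: at line 3 remove [vxa,uamgo,tzejg] add [tlup,luv,qumv] -> 10 lines: jrmz jwl ajb tlup luv qumv uody jdx jvn tzudu
Hunk 5: at line 3 remove [luv,qumv] add [inzh,btd] -> 10 lines: jrmz jwl ajb tlup inzh btd uody jdx jvn tzudu
Final line 5: inzh

Answer: inzh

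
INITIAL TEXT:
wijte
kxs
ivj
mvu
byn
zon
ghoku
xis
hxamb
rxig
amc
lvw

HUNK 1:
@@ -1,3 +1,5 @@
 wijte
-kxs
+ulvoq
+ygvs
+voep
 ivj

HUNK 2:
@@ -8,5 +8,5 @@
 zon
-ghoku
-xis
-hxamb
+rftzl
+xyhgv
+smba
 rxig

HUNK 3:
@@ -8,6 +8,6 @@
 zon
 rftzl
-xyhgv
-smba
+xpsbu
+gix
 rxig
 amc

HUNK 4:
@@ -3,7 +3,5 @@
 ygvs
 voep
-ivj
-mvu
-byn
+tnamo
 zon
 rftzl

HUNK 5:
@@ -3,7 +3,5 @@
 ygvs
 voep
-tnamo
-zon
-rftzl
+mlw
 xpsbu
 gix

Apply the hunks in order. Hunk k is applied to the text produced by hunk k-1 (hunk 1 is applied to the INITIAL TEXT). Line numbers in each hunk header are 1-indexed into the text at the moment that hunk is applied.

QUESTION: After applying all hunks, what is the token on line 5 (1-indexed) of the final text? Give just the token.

Answer: mlw

Derivation:
Hunk 1: at line 1 remove [kxs] add [ulvoq,ygvs,voep] -> 14 lines: wijte ulvoq ygvs voep ivj mvu byn zon ghoku xis hxamb rxig amc lvw
Hunk 2: at line 8 remove [ghoku,xis,hxamb] add [rftzl,xyhgv,smba] -> 14 lines: wijte ulvoq ygvs voep ivj mvu byn zon rftzl xyhgv smba rxig amc lvw
Hunk 3: at line 8 remove [xyhgv,smba] add [xpsbu,gix] -> 14 lines: wijte ulvoq ygvs voep ivj mvu byn zon rftzl xpsbu gix rxig amc lvw
Hunk 4: at line 3 remove [ivj,mvu,byn] add [tnamo] -> 12 lines: wijte ulvoq ygvs voep tnamo zon rftzl xpsbu gix rxig amc lvw
Hunk 5: at line 3 remove [tnamo,zon,rftzl] add [mlw] -> 10 lines: wijte ulvoq ygvs voep mlw xpsbu gix rxig amc lvw
Final line 5: mlw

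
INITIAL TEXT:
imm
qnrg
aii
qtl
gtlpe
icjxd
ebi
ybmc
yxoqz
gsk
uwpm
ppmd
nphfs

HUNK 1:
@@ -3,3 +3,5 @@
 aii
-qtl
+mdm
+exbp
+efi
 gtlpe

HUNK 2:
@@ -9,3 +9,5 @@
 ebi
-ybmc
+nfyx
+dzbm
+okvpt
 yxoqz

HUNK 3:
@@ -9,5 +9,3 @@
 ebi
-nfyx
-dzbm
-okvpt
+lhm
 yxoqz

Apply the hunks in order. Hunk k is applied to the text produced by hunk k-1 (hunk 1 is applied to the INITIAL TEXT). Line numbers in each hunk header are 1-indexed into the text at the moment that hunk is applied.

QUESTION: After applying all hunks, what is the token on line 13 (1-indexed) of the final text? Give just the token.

Answer: uwpm

Derivation:
Hunk 1: at line 3 remove [qtl] add [mdm,exbp,efi] -> 15 lines: imm qnrg aii mdm exbp efi gtlpe icjxd ebi ybmc yxoqz gsk uwpm ppmd nphfs
Hunk 2: at line 9 remove [ybmc] add [nfyx,dzbm,okvpt] -> 17 lines: imm qnrg aii mdm exbp efi gtlpe icjxd ebi nfyx dzbm okvpt yxoqz gsk uwpm ppmd nphfs
Hunk 3: at line 9 remove [nfyx,dzbm,okvpt] add [lhm] -> 15 lines: imm qnrg aii mdm exbp efi gtlpe icjxd ebi lhm yxoqz gsk uwpm ppmd nphfs
Final line 13: uwpm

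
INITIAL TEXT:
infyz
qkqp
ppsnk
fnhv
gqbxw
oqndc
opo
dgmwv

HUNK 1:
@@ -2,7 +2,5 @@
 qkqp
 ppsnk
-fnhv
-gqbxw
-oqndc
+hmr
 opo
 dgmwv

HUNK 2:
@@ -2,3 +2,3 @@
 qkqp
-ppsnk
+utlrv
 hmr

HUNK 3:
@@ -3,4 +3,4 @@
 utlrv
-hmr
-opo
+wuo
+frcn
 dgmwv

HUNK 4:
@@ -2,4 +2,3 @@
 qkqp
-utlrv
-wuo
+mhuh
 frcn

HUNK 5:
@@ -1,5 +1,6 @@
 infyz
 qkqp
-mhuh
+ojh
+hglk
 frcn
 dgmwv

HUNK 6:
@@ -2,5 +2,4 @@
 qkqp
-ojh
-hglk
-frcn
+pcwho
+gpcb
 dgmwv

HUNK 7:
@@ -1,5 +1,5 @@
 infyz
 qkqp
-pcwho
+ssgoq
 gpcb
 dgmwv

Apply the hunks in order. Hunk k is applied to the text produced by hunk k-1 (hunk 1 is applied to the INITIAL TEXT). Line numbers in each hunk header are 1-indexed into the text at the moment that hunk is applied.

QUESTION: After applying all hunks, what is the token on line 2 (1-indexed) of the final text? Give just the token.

Hunk 1: at line 2 remove [fnhv,gqbxw,oqndc] add [hmr] -> 6 lines: infyz qkqp ppsnk hmr opo dgmwv
Hunk 2: at line 2 remove [ppsnk] add [utlrv] -> 6 lines: infyz qkqp utlrv hmr opo dgmwv
Hunk 3: at line 3 remove [hmr,opo] add [wuo,frcn] -> 6 lines: infyz qkqp utlrv wuo frcn dgmwv
Hunk 4: at line 2 remove [utlrv,wuo] add [mhuh] -> 5 lines: infyz qkqp mhuh frcn dgmwv
Hunk 5: at line 1 remove [mhuh] add [ojh,hglk] -> 6 lines: infyz qkqp ojh hglk frcn dgmwv
Hunk 6: at line 2 remove [ojh,hglk,frcn] add [pcwho,gpcb] -> 5 lines: infyz qkqp pcwho gpcb dgmwv
Hunk 7: at line 1 remove [pcwho] add [ssgoq] -> 5 lines: infyz qkqp ssgoq gpcb dgmwv
Final line 2: qkqp

Answer: qkqp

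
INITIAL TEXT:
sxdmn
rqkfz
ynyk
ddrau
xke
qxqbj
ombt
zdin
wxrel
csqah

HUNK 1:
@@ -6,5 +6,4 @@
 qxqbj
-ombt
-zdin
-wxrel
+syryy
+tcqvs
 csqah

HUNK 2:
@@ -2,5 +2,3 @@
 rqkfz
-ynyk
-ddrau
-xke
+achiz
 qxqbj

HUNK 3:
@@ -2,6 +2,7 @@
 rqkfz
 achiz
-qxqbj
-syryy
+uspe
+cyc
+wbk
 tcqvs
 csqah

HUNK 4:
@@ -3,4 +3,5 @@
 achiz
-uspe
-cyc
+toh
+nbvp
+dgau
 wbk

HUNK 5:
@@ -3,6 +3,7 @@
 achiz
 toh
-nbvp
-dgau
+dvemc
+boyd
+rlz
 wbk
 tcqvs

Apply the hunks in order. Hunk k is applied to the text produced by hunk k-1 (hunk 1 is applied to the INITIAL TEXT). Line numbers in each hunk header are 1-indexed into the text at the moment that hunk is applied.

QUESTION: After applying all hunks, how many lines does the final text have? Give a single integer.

Answer: 10

Derivation:
Hunk 1: at line 6 remove [ombt,zdin,wxrel] add [syryy,tcqvs] -> 9 lines: sxdmn rqkfz ynyk ddrau xke qxqbj syryy tcqvs csqah
Hunk 2: at line 2 remove [ynyk,ddrau,xke] add [achiz] -> 7 lines: sxdmn rqkfz achiz qxqbj syryy tcqvs csqah
Hunk 3: at line 2 remove [qxqbj,syryy] add [uspe,cyc,wbk] -> 8 lines: sxdmn rqkfz achiz uspe cyc wbk tcqvs csqah
Hunk 4: at line 3 remove [uspe,cyc] add [toh,nbvp,dgau] -> 9 lines: sxdmn rqkfz achiz toh nbvp dgau wbk tcqvs csqah
Hunk 5: at line 3 remove [nbvp,dgau] add [dvemc,boyd,rlz] -> 10 lines: sxdmn rqkfz achiz toh dvemc boyd rlz wbk tcqvs csqah
Final line count: 10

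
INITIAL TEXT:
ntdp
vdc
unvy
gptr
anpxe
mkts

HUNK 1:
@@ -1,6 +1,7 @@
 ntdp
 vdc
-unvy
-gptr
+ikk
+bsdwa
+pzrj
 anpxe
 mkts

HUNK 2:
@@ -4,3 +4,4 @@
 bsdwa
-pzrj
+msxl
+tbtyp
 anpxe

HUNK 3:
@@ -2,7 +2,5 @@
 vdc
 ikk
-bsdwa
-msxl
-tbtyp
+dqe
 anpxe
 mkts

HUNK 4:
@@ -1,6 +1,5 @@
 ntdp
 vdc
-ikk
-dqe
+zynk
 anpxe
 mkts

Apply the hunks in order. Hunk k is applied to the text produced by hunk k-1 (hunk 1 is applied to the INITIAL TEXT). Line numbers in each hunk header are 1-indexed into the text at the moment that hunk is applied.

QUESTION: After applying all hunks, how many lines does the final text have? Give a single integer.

Answer: 5

Derivation:
Hunk 1: at line 1 remove [unvy,gptr] add [ikk,bsdwa,pzrj] -> 7 lines: ntdp vdc ikk bsdwa pzrj anpxe mkts
Hunk 2: at line 4 remove [pzrj] add [msxl,tbtyp] -> 8 lines: ntdp vdc ikk bsdwa msxl tbtyp anpxe mkts
Hunk 3: at line 2 remove [bsdwa,msxl,tbtyp] add [dqe] -> 6 lines: ntdp vdc ikk dqe anpxe mkts
Hunk 4: at line 1 remove [ikk,dqe] add [zynk] -> 5 lines: ntdp vdc zynk anpxe mkts
Final line count: 5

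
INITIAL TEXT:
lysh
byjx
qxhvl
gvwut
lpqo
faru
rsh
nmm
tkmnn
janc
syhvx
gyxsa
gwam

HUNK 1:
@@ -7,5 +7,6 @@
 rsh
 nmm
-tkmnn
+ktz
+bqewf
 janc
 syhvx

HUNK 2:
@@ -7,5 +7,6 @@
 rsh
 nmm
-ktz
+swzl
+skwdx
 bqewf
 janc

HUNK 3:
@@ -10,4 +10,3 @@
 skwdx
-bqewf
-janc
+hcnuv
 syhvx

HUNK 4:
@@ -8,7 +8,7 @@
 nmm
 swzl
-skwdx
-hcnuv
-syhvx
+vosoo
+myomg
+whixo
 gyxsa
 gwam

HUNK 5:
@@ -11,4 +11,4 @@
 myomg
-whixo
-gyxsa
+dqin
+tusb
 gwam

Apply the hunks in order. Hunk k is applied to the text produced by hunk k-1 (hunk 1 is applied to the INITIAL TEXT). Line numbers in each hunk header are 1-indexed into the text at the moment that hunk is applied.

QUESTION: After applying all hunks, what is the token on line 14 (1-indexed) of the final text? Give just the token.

Answer: gwam

Derivation:
Hunk 1: at line 7 remove [tkmnn] add [ktz,bqewf] -> 14 lines: lysh byjx qxhvl gvwut lpqo faru rsh nmm ktz bqewf janc syhvx gyxsa gwam
Hunk 2: at line 7 remove [ktz] add [swzl,skwdx] -> 15 lines: lysh byjx qxhvl gvwut lpqo faru rsh nmm swzl skwdx bqewf janc syhvx gyxsa gwam
Hunk 3: at line 10 remove [bqewf,janc] add [hcnuv] -> 14 lines: lysh byjx qxhvl gvwut lpqo faru rsh nmm swzl skwdx hcnuv syhvx gyxsa gwam
Hunk 4: at line 8 remove [skwdx,hcnuv,syhvx] add [vosoo,myomg,whixo] -> 14 lines: lysh byjx qxhvl gvwut lpqo faru rsh nmm swzl vosoo myomg whixo gyxsa gwam
Hunk 5: at line 11 remove [whixo,gyxsa] add [dqin,tusb] -> 14 lines: lysh byjx qxhvl gvwut lpqo faru rsh nmm swzl vosoo myomg dqin tusb gwam
Final line 14: gwam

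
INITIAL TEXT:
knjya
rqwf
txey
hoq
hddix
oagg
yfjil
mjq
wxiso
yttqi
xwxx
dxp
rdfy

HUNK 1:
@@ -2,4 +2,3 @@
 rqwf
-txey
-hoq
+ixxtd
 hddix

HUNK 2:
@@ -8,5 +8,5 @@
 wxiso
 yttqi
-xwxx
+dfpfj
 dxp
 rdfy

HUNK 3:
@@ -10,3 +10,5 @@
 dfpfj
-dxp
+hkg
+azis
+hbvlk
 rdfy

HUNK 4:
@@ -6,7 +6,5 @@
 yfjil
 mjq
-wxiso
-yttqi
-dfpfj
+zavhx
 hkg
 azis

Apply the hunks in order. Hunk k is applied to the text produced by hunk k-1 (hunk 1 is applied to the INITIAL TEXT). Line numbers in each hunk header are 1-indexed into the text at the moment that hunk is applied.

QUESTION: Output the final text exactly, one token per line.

Hunk 1: at line 2 remove [txey,hoq] add [ixxtd] -> 12 lines: knjya rqwf ixxtd hddix oagg yfjil mjq wxiso yttqi xwxx dxp rdfy
Hunk 2: at line 8 remove [xwxx] add [dfpfj] -> 12 lines: knjya rqwf ixxtd hddix oagg yfjil mjq wxiso yttqi dfpfj dxp rdfy
Hunk 3: at line 10 remove [dxp] add [hkg,azis,hbvlk] -> 14 lines: knjya rqwf ixxtd hddix oagg yfjil mjq wxiso yttqi dfpfj hkg azis hbvlk rdfy
Hunk 4: at line 6 remove [wxiso,yttqi,dfpfj] add [zavhx] -> 12 lines: knjya rqwf ixxtd hddix oagg yfjil mjq zavhx hkg azis hbvlk rdfy

Answer: knjya
rqwf
ixxtd
hddix
oagg
yfjil
mjq
zavhx
hkg
azis
hbvlk
rdfy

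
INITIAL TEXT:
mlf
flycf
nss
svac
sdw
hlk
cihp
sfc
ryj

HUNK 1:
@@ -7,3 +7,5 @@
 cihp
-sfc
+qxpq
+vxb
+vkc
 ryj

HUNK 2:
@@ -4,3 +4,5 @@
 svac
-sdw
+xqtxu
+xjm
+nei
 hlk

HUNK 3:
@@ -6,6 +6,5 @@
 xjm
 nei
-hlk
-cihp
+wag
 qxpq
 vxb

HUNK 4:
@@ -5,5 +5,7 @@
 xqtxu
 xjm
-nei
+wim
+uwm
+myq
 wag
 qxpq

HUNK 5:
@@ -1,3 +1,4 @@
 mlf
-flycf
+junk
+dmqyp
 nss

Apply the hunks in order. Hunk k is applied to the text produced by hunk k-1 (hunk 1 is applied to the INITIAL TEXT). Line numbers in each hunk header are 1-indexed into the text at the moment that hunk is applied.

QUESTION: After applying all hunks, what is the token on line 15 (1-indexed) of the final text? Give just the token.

Answer: ryj

Derivation:
Hunk 1: at line 7 remove [sfc] add [qxpq,vxb,vkc] -> 11 lines: mlf flycf nss svac sdw hlk cihp qxpq vxb vkc ryj
Hunk 2: at line 4 remove [sdw] add [xqtxu,xjm,nei] -> 13 lines: mlf flycf nss svac xqtxu xjm nei hlk cihp qxpq vxb vkc ryj
Hunk 3: at line 6 remove [hlk,cihp] add [wag] -> 12 lines: mlf flycf nss svac xqtxu xjm nei wag qxpq vxb vkc ryj
Hunk 4: at line 5 remove [nei] add [wim,uwm,myq] -> 14 lines: mlf flycf nss svac xqtxu xjm wim uwm myq wag qxpq vxb vkc ryj
Hunk 5: at line 1 remove [flycf] add [junk,dmqyp] -> 15 lines: mlf junk dmqyp nss svac xqtxu xjm wim uwm myq wag qxpq vxb vkc ryj
Final line 15: ryj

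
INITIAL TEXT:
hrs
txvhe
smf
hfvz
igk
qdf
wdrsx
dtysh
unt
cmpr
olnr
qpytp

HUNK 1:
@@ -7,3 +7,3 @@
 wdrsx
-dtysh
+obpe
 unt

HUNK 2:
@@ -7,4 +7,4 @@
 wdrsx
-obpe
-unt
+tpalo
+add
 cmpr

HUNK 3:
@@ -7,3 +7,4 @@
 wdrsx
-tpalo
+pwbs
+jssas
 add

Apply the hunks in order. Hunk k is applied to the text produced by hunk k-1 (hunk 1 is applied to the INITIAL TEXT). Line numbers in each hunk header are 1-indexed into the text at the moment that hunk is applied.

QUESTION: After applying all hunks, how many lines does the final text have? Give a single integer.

Answer: 13

Derivation:
Hunk 1: at line 7 remove [dtysh] add [obpe] -> 12 lines: hrs txvhe smf hfvz igk qdf wdrsx obpe unt cmpr olnr qpytp
Hunk 2: at line 7 remove [obpe,unt] add [tpalo,add] -> 12 lines: hrs txvhe smf hfvz igk qdf wdrsx tpalo add cmpr olnr qpytp
Hunk 3: at line 7 remove [tpalo] add [pwbs,jssas] -> 13 lines: hrs txvhe smf hfvz igk qdf wdrsx pwbs jssas add cmpr olnr qpytp
Final line count: 13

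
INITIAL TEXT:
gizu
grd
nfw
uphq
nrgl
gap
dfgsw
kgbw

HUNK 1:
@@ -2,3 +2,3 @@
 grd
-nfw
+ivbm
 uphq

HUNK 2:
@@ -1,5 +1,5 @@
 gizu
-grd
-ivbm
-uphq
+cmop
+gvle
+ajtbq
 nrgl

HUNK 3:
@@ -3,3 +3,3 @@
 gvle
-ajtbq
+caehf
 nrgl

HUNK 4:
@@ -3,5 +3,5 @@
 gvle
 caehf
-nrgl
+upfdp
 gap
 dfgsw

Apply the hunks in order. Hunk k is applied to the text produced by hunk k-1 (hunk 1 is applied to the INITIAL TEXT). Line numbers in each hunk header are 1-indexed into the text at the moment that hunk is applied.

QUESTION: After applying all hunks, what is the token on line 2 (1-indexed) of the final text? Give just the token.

Hunk 1: at line 2 remove [nfw] add [ivbm] -> 8 lines: gizu grd ivbm uphq nrgl gap dfgsw kgbw
Hunk 2: at line 1 remove [grd,ivbm,uphq] add [cmop,gvle,ajtbq] -> 8 lines: gizu cmop gvle ajtbq nrgl gap dfgsw kgbw
Hunk 3: at line 3 remove [ajtbq] add [caehf] -> 8 lines: gizu cmop gvle caehf nrgl gap dfgsw kgbw
Hunk 4: at line 3 remove [nrgl] add [upfdp] -> 8 lines: gizu cmop gvle caehf upfdp gap dfgsw kgbw
Final line 2: cmop

Answer: cmop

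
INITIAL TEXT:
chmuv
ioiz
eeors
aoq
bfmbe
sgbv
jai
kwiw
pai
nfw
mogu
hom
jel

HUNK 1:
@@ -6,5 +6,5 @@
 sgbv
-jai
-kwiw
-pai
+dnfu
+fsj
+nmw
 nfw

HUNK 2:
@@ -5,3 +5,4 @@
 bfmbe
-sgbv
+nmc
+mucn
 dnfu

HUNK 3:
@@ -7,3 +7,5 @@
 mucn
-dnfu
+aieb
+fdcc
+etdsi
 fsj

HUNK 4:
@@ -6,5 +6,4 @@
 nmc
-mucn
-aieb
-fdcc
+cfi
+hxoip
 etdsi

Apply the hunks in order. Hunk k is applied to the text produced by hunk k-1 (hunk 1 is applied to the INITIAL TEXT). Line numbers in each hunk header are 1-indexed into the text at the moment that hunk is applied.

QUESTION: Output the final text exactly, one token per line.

Answer: chmuv
ioiz
eeors
aoq
bfmbe
nmc
cfi
hxoip
etdsi
fsj
nmw
nfw
mogu
hom
jel

Derivation:
Hunk 1: at line 6 remove [jai,kwiw,pai] add [dnfu,fsj,nmw] -> 13 lines: chmuv ioiz eeors aoq bfmbe sgbv dnfu fsj nmw nfw mogu hom jel
Hunk 2: at line 5 remove [sgbv] add [nmc,mucn] -> 14 lines: chmuv ioiz eeors aoq bfmbe nmc mucn dnfu fsj nmw nfw mogu hom jel
Hunk 3: at line 7 remove [dnfu] add [aieb,fdcc,etdsi] -> 16 lines: chmuv ioiz eeors aoq bfmbe nmc mucn aieb fdcc etdsi fsj nmw nfw mogu hom jel
Hunk 4: at line 6 remove [mucn,aieb,fdcc] add [cfi,hxoip] -> 15 lines: chmuv ioiz eeors aoq bfmbe nmc cfi hxoip etdsi fsj nmw nfw mogu hom jel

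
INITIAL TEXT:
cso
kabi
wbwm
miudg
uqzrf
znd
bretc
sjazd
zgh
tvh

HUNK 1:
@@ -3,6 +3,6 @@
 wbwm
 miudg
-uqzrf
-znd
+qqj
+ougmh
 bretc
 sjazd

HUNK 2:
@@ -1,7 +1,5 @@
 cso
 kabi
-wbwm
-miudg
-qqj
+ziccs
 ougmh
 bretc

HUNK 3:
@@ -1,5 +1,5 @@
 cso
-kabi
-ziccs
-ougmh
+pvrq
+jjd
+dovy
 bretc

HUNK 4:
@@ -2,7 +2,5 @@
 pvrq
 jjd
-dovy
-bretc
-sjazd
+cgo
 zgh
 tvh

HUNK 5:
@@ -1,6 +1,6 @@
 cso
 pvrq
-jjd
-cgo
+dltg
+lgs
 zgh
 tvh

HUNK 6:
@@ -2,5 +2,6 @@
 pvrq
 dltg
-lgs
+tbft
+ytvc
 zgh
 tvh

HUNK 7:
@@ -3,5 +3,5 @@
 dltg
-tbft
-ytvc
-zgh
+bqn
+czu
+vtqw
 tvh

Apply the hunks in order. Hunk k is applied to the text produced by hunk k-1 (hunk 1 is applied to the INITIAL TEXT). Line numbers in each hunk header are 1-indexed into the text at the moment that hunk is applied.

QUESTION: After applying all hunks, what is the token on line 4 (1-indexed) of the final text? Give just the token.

Answer: bqn

Derivation:
Hunk 1: at line 3 remove [uqzrf,znd] add [qqj,ougmh] -> 10 lines: cso kabi wbwm miudg qqj ougmh bretc sjazd zgh tvh
Hunk 2: at line 1 remove [wbwm,miudg,qqj] add [ziccs] -> 8 lines: cso kabi ziccs ougmh bretc sjazd zgh tvh
Hunk 3: at line 1 remove [kabi,ziccs,ougmh] add [pvrq,jjd,dovy] -> 8 lines: cso pvrq jjd dovy bretc sjazd zgh tvh
Hunk 4: at line 2 remove [dovy,bretc,sjazd] add [cgo] -> 6 lines: cso pvrq jjd cgo zgh tvh
Hunk 5: at line 1 remove [jjd,cgo] add [dltg,lgs] -> 6 lines: cso pvrq dltg lgs zgh tvh
Hunk 6: at line 2 remove [lgs] add [tbft,ytvc] -> 7 lines: cso pvrq dltg tbft ytvc zgh tvh
Hunk 7: at line 3 remove [tbft,ytvc,zgh] add [bqn,czu,vtqw] -> 7 lines: cso pvrq dltg bqn czu vtqw tvh
Final line 4: bqn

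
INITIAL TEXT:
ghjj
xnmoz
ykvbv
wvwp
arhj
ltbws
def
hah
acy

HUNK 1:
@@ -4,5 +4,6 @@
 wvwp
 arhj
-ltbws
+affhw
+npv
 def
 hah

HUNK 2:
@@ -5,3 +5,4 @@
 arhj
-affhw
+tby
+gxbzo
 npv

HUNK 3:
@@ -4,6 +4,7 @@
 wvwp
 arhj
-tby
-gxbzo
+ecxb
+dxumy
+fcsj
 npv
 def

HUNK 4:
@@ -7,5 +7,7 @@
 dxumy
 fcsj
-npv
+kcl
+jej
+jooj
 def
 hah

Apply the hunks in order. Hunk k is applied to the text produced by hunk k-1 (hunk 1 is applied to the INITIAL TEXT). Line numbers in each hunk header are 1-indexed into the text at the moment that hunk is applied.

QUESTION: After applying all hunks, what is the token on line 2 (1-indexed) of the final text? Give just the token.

Answer: xnmoz

Derivation:
Hunk 1: at line 4 remove [ltbws] add [affhw,npv] -> 10 lines: ghjj xnmoz ykvbv wvwp arhj affhw npv def hah acy
Hunk 2: at line 5 remove [affhw] add [tby,gxbzo] -> 11 lines: ghjj xnmoz ykvbv wvwp arhj tby gxbzo npv def hah acy
Hunk 3: at line 4 remove [tby,gxbzo] add [ecxb,dxumy,fcsj] -> 12 lines: ghjj xnmoz ykvbv wvwp arhj ecxb dxumy fcsj npv def hah acy
Hunk 4: at line 7 remove [npv] add [kcl,jej,jooj] -> 14 lines: ghjj xnmoz ykvbv wvwp arhj ecxb dxumy fcsj kcl jej jooj def hah acy
Final line 2: xnmoz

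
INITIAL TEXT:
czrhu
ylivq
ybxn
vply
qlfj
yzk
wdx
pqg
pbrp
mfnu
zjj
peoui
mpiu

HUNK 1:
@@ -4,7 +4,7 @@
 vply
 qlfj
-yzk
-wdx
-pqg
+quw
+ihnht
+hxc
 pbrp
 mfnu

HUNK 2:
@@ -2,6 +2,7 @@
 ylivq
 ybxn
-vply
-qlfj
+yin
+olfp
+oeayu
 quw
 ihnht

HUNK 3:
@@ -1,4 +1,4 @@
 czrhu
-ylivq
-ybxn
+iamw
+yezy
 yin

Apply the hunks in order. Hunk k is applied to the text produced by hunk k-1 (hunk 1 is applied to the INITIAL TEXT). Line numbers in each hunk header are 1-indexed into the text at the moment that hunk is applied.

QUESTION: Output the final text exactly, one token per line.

Answer: czrhu
iamw
yezy
yin
olfp
oeayu
quw
ihnht
hxc
pbrp
mfnu
zjj
peoui
mpiu

Derivation:
Hunk 1: at line 4 remove [yzk,wdx,pqg] add [quw,ihnht,hxc] -> 13 lines: czrhu ylivq ybxn vply qlfj quw ihnht hxc pbrp mfnu zjj peoui mpiu
Hunk 2: at line 2 remove [vply,qlfj] add [yin,olfp,oeayu] -> 14 lines: czrhu ylivq ybxn yin olfp oeayu quw ihnht hxc pbrp mfnu zjj peoui mpiu
Hunk 3: at line 1 remove [ylivq,ybxn] add [iamw,yezy] -> 14 lines: czrhu iamw yezy yin olfp oeayu quw ihnht hxc pbrp mfnu zjj peoui mpiu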